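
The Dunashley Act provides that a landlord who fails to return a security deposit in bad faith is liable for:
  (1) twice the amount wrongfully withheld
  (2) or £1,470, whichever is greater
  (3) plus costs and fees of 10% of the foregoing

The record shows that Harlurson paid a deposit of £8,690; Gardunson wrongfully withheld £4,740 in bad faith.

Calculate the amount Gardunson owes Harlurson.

Doubled: 2 × £4,740 = £9,480
Minimum £1,470: £9,480 meets the minimum, no increase.
Costs and fees: 10% of £9,480 = £948
Total recovery: £9,480 + £948 = £10,428

£10,428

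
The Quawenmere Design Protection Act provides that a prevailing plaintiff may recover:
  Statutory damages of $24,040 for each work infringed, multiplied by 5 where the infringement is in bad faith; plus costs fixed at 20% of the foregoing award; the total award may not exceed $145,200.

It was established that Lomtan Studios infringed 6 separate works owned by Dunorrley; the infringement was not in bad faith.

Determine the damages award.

$145,200

Statutory damages: 6 × $24,040 = $144,240
Infringement not in bad faith: no ×5 enhancement.
Costs: 20% of $144,240 = $28,848
Award plus costs: $144,240 + $28,848 = $173,088
Cap at $145,200: $173,088 exceeds the cap → $145,200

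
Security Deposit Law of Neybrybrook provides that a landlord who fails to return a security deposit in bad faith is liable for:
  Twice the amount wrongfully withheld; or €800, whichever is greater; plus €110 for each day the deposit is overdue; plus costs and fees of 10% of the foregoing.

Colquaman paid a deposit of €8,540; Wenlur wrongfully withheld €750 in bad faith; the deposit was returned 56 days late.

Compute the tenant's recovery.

Doubled: 2 × €750 = €1,500
Minimum €800: €1,500 meets the minimum, no increase.
Late-return penalty: 56 × €110 = €6,160
Damages plus late penalty: €1,500 + €6,160 = €7,660
Costs and fees: 10% of €7,660 = €766
Total recovery: €7,660 + €766 = €8,426

€8,426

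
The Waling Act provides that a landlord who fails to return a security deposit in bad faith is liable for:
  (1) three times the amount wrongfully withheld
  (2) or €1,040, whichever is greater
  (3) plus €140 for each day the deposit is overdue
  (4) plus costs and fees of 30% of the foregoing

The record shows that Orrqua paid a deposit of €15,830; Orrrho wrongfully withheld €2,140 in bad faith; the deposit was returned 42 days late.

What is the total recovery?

Trebled: 3 × €2,140 = €6,420
Minimum €1,040: €6,420 meets the minimum, no increase.
Late-return penalty: 42 × €140 = €5,880
Damages plus late penalty: €6,420 + €5,880 = €12,300
Costs and fees: 30% of €12,300 = €3,690
Total recovery: €12,300 + €3,690 = €15,990

€15,990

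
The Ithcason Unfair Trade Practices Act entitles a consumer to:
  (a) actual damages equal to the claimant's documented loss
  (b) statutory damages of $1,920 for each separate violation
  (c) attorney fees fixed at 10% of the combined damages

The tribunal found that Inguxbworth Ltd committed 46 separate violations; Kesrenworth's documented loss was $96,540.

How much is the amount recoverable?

Statutory damages: 46 × $1,920 = $88,320
Combined damages: $96,540 + $88,320 = $184,860
Attorney fees: 10% of $184,860 = $18,486
Total recovery: $184,860 + $18,486 = $203,346

$203,346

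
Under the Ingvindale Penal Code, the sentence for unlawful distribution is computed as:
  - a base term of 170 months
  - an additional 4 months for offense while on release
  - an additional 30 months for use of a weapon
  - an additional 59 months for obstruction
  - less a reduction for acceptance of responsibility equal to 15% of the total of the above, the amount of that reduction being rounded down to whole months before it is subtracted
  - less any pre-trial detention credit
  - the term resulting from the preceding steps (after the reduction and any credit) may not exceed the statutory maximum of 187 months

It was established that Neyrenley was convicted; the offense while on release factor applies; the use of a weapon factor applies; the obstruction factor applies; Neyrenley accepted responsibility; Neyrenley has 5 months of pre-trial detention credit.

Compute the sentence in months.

187 months

Offense while on release enhancement: +4 months
Use of a weapon enhancement: +30 months
Obstruction enhancement: +59 months
Adjusted term: 170 months + 4 months + 30 months + 59 months = 263 months
Acceptance of responsibility reduction: 15% of 263 months = 39 months (rounded down)
After reduction: 263 − 39 = 224 months
Less pre-trial detention credit: 224 months − 5 months = 219 months
Cap at 187 months: 219 months exceeds the cap → 187 months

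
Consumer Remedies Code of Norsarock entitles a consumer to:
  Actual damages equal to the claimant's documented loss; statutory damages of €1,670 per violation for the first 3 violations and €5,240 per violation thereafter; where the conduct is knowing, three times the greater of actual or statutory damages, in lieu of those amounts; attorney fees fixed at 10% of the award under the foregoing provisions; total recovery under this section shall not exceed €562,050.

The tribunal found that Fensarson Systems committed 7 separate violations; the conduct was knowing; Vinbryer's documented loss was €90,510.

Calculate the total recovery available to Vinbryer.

€298,683

First 3 violations: 3 × €1,670 = €5,010
Remaining violations: (7 − 3) × €5,240 = €20,960
Statutory damages: €5,010 + €20,960 = €25,970
Greater of actual damages (€90,510) or statutory damages (€25,970): €90,510
Trebled: 3 × €90,510 = €271,530
Attorney fees: 10% of €271,530 = €27,153
Total before cap: €271,530 + €27,153 = €298,683
Cap at €562,050: €298,683 is within the cap, no reduction.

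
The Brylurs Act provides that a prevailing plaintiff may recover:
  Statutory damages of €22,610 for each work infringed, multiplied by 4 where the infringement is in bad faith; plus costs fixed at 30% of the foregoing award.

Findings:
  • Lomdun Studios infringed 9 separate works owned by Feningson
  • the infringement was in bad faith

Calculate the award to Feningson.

€1,058,148

Statutory damages: 9 × €22,610 = €203,490
Multiplied by 4: 4 × €203,490 = €813,960
Costs: 30% of €813,960 = €244,188
Award plus costs: €813,960 + €244,188 = €1,058,148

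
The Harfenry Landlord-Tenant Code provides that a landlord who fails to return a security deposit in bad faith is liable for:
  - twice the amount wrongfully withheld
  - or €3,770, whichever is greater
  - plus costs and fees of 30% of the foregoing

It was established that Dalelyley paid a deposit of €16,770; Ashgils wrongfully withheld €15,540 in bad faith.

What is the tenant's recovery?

Recovery: €40,404

Doubled: 2 × €15,540 = €31,080
Minimum €3,770: €31,080 meets the minimum, no increase.
Costs and fees: 30% of €31,080 = €9,324
Total recovery: €31,080 + €9,324 = €40,404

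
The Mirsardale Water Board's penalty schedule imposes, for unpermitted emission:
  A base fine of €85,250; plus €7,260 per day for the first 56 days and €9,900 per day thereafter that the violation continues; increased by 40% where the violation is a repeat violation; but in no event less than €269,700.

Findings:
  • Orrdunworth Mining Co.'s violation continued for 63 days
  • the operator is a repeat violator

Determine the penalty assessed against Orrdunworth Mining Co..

First 56 days: 56 × €7,260 = €406,560
Remaining days: (63 − 56) × €9,900 = €69,300
Per-day component: €406,560 + €69,300 = €475,860
Base plus per-day: €85,250 + €475,860 = €561,110
Enhancement: 40% of €561,110 = €224,444
Enhanced fine: €561,110 + €224,444 = €785,554
Minimum €269,700: €785,554 meets the minimum, no increase.

€785,554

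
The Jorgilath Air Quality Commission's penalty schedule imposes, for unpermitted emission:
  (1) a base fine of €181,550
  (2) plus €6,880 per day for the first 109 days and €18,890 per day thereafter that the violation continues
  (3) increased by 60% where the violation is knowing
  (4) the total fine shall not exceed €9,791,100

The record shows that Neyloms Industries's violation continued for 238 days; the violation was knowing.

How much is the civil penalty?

First 109 days: 109 × €6,880 = €749,920
Remaining days: (238 − 109) × €18,890 = €2,436,810
Per-day component: €749,920 + €2,436,810 = €3,186,730
Base plus per-day: €181,550 + €3,186,730 = €3,368,280
Enhancement: 60% of €3,368,280 = €2,020,968
Enhanced fine: €3,368,280 + €2,020,968 = €5,389,248
Cap at €9,791,100: €5,389,248 is within the cap, no reduction.

€5,389,248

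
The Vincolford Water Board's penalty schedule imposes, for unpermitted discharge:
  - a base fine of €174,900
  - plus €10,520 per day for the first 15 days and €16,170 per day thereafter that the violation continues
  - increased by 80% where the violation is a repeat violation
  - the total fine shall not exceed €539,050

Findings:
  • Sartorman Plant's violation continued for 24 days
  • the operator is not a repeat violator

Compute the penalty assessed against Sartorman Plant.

€478,230

First 15 days: 15 × €10,520 = €157,800
Remaining days: (24 − 15) × €16,170 = €145,530
Per-day component: €157,800 + €145,530 = €303,330
Base plus per-day: €174,900 + €303,330 = €478,230
The operator is not a repeat violator: no 80% increase.
Cap at €539,050: €478,230 is within the cap, no reduction.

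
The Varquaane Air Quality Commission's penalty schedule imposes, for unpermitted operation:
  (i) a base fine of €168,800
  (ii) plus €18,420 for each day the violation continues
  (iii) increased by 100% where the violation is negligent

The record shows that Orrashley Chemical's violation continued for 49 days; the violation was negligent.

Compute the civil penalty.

€2,142,760

Per-day component: 49 × €18,420 = €902,580
Base plus per-day: €168,800 + €902,580 = €1,071,380
Enhancement: 100% of €1,071,380 = €1,071,380
Enhanced fine: €1,071,380 + €1,071,380 = €2,142,760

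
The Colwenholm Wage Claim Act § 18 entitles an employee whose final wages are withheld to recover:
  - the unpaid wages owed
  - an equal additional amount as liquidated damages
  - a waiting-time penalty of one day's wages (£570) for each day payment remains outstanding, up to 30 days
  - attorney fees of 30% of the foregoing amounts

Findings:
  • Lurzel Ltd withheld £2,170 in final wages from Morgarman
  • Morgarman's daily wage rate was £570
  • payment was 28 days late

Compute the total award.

£26,390

Liquidated damages (equal amount): £2,170
Penalty days: min(28, 30) = 28
Waiting-time penalty: 28 × £570 = £15,960
Subtotal: £2,170 + £2,170 + £15,960 = £20,300
Attorney fees: 30% of £20,300 = £6,090
Total award: £20,300 + £6,090 = £26,390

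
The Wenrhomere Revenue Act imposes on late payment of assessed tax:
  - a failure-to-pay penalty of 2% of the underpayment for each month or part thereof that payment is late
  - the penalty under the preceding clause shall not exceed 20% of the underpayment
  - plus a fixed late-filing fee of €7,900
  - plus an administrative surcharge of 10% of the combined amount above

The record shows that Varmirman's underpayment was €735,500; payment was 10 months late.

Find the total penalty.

Accrued rate: 2% × 10 = 20%, capped at 20% → 20%
Failure-to-pay penalty: 20% of €735,500 = €147,100
Penalty before surcharge: €147,100 + €7,900 = €155,000
Administrative surcharge: 10% of €155,000 = €15,500
Total penalty: €155,000 + €15,500 = €170,500

€170,500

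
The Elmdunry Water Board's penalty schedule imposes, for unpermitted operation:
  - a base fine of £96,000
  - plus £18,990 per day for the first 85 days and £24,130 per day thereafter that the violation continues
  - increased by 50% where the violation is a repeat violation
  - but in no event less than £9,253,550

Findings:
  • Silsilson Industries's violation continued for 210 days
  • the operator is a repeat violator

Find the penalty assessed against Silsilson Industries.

First 85 days: 85 × £18,990 = £1,614,150
Remaining days: (210 − 85) × £24,130 = £3,016,250
Per-day component: £1,614,150 + £3,016,250 = £4,630,400
Base plus per-day: £96,000 + £4,630,400 = £4,726,400
Enhancement: 50% of £4,726,400 = £2,363,200
Enhanced fine: £4,726,400 + £2,363,200 = £7,089,600
Minimum £9,253,550: £7,089,600 is below the minimum → £9,253,550

£9,253,550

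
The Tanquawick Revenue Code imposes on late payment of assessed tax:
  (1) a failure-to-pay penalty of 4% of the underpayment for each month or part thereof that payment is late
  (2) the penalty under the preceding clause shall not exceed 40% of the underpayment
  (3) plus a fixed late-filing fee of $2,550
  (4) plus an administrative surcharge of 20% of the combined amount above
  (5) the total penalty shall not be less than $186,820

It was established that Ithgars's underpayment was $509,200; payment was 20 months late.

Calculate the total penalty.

$247,476

Accrued rate: 4% × 20 = 80%, capped at 40% → 40%
Failure-to-pay penalty: 40% of $509,200 = $203,680
Penalty before surcharge: $203,680 + $2,550 = $206,230
Administrative surcharge: 20% of $206,230 = $41,246
Total penalty: $206,230 + $41,246 = $247,476
Minimum $186,820: $247,476 meets the minimum, no increase.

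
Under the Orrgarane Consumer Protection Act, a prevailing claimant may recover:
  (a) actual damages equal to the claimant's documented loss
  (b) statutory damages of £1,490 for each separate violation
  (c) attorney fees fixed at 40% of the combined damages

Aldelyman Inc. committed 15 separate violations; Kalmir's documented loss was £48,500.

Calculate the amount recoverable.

£99,190

Statutory damages: 15 × £1,490 = £22,350
Combined damages: £48,500 + £22,350 = £70,850
Attorney fees: 40% of £70,850 = £28,340
Total recovery: £70,850 + £28,340 = £99,190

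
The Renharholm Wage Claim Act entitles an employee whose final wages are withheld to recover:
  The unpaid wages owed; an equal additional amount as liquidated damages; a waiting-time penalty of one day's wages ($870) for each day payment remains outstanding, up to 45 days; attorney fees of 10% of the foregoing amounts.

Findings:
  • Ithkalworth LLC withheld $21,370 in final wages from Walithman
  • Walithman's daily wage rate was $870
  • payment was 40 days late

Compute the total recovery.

Liquidated damages (equal amount): $21,370
Penalty days: min(40, 45) = 40
Waiting-time penalty: 40 × $870 = $34,800
Subtotal: $21,370 + $21,370 + $34,800 = $77,540
Attorney fees: 10% of $77,540 = $7,754
Total award: $77,540 + $7,754 = $85,294

Total award: $85,294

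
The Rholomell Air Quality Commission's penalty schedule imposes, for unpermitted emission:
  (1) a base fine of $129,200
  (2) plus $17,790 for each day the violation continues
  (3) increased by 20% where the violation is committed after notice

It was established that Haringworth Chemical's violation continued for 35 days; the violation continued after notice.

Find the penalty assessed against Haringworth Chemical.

Civil penalty: $902,220

Per-day component: 35 × $17,790 = $622,650
Base plus per-day: $129,200 + $622,650 = $751,850
Enhancement: 20% of $751,850 = $150,370
Enhanced fine: $751,850 + $150,370 = $902,220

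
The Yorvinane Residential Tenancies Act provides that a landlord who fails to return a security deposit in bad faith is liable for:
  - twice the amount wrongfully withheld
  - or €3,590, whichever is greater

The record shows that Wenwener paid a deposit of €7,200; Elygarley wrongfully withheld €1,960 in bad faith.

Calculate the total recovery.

Doubled: 2 × €1,960 = €3,920
Minimum €3,590: €3,920 meets the minimum, no increase.

Recovery: €3,920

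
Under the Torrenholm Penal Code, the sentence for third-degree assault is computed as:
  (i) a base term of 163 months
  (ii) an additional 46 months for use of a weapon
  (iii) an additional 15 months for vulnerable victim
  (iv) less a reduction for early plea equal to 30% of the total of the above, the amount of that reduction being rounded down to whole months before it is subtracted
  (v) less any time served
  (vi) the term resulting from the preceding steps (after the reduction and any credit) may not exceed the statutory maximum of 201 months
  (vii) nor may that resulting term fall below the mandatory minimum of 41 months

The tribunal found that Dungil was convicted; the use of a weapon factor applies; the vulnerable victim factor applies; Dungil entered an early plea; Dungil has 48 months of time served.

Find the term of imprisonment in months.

109 months

Use of a weapon enhancement: +46 months
Vulnerable victim enhancement: +15 months
Adjusted term: 163 months + 46 months + 15 months = 224 months
Early plea reduction: 30% of 224 months = 67 months (rounded down)
After reduction: 224 − 67 = 157 months
Less time served: 157 months − 48 months = 109 months
Cap at 201 months: 109 months is within the cap, no reduction.
Minimum 41 months: 109 months meets the minimum, no increase.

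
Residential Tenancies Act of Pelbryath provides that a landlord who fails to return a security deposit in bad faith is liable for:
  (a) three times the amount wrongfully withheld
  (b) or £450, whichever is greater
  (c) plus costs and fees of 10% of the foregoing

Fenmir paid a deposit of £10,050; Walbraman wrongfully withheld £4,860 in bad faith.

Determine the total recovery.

£16,038

Trebled: 3 × £4,860 = £14,580
Minimum £450: £14,580 meets the minimum, no increase.
Costs and fees: 10% of £14,580 = £1,458
Total recovery: £14,580 + £1,458 = £16,038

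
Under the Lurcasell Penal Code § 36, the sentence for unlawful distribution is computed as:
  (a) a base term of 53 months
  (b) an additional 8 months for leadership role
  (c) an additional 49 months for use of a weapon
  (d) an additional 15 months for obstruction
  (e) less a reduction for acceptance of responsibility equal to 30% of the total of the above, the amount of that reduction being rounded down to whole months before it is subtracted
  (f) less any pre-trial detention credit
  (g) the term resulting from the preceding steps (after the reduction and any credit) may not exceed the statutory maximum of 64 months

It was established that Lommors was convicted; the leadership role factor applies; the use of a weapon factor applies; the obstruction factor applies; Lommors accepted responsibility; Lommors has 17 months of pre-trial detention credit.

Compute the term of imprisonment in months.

64 months

Leadership role enhancement: +8 months
Use of a weapon enhancement: +49 months
Obstruction enhancement: +15 months
Adjusted term: 53 months + 8 months + 49 months + 15 months = 125 months
Acceptance of responsibility reduction: 30% of 125 months = 37 months (rounded down)
After reduction: 125 − 37 = 88 months
Less pre-trial detention credit: 88 months − 17 months = 71 months
Cap at 64 months: 71 months exceeds the cap → 64 months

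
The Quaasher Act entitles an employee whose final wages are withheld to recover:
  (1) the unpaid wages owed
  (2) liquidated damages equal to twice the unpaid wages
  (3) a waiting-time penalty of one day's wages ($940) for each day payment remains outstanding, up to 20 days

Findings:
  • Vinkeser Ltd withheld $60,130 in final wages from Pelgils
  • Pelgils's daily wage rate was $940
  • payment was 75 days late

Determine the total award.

Total award: $199,190

Doubled: 2 × $60,130 = $120,260
Penalty days: min(75, 20) = 20
Waiting-time penalty: 20 × $940 = $18,800
Total award: $60,130 + $120,260 + $18,800 = $199,190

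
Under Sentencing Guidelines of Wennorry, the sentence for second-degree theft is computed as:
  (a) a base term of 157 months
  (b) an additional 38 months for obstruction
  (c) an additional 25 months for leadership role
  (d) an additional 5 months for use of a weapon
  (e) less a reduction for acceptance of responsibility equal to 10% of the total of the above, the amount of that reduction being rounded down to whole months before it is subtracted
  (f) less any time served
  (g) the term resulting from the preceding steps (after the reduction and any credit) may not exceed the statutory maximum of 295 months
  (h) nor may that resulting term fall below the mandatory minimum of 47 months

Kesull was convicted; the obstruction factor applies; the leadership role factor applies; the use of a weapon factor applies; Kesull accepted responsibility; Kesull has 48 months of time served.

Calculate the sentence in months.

155 months

Obstruction enhancement: +38 months
Leadership role enhancement: +25 months
Use of a weapon enhancement: +5 months
Adjusted term: 157 months + 38 months + 25 months + 5 months = 225 months
Acceptance of responsibility reduction: 10% of 225 months = 22 months (rounded down)
After reduction: 225 − 22 = 203 months
Less time served: 203 months − 48 months = 155 months
Cap at 295 months: 155 months is within the cap, no reduction.
Minimum 47 months: 155 months meets the minimum, no increase.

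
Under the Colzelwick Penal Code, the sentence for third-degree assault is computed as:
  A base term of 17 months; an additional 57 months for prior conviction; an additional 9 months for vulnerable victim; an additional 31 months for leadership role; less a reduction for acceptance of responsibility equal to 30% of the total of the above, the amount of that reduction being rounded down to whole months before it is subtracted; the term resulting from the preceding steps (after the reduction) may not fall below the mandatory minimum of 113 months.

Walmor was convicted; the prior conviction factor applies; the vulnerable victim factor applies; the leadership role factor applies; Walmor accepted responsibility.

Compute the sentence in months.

Prior conviction enhancement: +57 months
Vulnerable victim enhancement: +9 months
Leadership role enhancement: +31 months
Adjusted term: 17 months + 57 months + 9 months + 31 months = 114 months
Acceptance of responsibility reduction: 30% of 114 months = 34 months (rounded down)
After reduction: 114 − 34 = 80 months
Minimum 113 months: 80 months is below the minimum → 113 months

113 months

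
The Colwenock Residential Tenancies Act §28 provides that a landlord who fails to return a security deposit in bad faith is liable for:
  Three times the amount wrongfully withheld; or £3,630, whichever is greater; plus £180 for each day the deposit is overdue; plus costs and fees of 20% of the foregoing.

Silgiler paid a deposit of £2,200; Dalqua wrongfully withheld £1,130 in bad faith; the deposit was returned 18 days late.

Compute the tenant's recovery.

£8,244

Trebled: 3 × £1,130 = £3,390
Minimum £3,630: £3,390 is below the minimum → £3,630
Late-return penalty: 18 × £180 = £3,240
Damages plus late penalty: £3,630 + £3,240 = £6,870
Costs and fees: 20% of £6,870 = £1,374
Total recovery: £6,870 + £1,374 = £8,244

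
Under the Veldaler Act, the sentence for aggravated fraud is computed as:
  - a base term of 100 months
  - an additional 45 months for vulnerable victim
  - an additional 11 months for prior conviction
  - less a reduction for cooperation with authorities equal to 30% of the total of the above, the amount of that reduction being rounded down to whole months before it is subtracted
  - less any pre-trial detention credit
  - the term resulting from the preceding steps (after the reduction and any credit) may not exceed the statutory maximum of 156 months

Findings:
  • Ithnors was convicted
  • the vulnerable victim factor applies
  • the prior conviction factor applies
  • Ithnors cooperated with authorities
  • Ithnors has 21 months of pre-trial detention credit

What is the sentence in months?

89 months

Vulnerable victim enhancement: +45 months
Prior conviction enhancement: +11 months
Adjusted term: 100 months + 45 months + 11 months = 156 months
Cooperation with authorities reduction: 30% of 156 months = 46 months (rounded down)
After reduction: 156 − 46 = 110 months
Less pre-trial detention credit: 110 months − 21 months = 89 months
Cap at 156 months: 89 months is within the cap, no reduction.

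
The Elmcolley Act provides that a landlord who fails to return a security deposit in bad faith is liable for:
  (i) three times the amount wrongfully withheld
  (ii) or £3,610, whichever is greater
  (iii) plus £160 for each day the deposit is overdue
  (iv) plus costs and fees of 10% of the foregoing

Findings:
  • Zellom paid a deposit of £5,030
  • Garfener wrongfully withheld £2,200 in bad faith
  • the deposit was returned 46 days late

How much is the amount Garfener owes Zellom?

Trebled: 3 × £2,200 = £6,600
Minimum £3,610: £6,600 meets the minimum, no increase.
Late-return penalty: 46 × £160 = £7,360
Damages plus late penalty: £6,600 + £7,360 = £13,960
Costs and fees: 10% of £13,960 = £1,396
Total recovery: £13,960 + £1,396 = £15,356

£15,356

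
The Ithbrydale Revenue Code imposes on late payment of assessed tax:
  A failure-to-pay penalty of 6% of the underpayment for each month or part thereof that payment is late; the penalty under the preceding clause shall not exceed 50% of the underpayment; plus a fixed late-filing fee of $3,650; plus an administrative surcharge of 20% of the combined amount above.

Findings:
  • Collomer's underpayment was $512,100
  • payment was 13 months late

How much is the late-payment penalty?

Accrued rate: 6% × 13 = 78%, capped at 50% → 50%
Failure-to-pay penalty: 50% of $512,100 = $256,050
Penalty before surcharge: $256,050 + $3,650 = $259,700
Administrative surcharge: 20% of $259,700 = $51,940
Total penalty: $259,700 + $51,940 = $311,640

$311,640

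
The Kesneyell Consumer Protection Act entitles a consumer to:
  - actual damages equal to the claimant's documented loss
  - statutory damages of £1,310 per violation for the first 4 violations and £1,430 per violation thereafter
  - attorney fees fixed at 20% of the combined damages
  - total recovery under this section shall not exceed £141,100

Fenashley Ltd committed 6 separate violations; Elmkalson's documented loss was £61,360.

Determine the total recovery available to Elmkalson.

First 4 violations: 4 × £1,310 = £5,240
Remaining violations: (6 − 4) × £1,430 = £2,860
Statutory damages: £5,240 + £2,860 = £8,100
Combined damages: £61,360 + £8,100 = £69,460
Attorney fees: 20% of £69,460 = £13,892
Total before cap: £69,460 + £13,892 = £83,352
Cap at £141,100: £83,352 is within the cap, no reduction.

£83,352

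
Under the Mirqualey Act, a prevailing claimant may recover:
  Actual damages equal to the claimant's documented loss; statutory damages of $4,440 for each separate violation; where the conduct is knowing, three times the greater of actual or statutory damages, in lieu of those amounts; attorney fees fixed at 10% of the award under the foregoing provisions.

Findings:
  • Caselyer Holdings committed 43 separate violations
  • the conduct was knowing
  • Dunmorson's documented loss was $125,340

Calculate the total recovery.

Statutory damages: 43 × $4,440 = $190,920
Greater of actual damages ($125,340) or statutory damages ($190,920): $190,920
Trebled: 3 × $190,920 = $572,760
Attorney fees: 10% of $572,760 = $57,276
Total recovery: $572,760 + $57,276 = $630,036

$630,036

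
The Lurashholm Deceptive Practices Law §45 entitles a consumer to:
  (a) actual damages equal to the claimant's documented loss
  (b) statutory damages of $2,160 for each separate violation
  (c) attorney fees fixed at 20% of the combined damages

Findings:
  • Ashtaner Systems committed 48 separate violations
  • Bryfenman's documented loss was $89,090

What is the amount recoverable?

Statutory damages: 48 × $2,160 = $103,680
Combined damages: $89,090 + $103,680 = $192,770
Attorney fees: 20% of $192,770 = $38,554
Total recovery: $192,770 + $38,554 = $231,324

$231,324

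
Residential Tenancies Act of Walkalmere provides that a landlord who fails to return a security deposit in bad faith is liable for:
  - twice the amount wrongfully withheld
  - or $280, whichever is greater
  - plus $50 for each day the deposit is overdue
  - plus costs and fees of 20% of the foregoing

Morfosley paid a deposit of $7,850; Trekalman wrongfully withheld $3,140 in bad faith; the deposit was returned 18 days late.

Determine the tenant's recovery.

$8,616

Doubled: 2 × $3,140 = $6,280
Minimum $280: $6,280 meets the minimum, no increase.
Late-return penalty: 18 × $50 = $900
Damages plus late penalty: $6,280 + $900 = $7,180
Costs and fees: 20% of $7,180 = $1,436
Total recovery: $7,180 + $1,436 = $8,616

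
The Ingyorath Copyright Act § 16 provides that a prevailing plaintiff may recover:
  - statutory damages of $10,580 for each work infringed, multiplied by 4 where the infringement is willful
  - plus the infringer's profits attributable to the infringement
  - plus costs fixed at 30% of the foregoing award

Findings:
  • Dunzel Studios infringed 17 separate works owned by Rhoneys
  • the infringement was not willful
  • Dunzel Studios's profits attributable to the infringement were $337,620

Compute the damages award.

Statutory damages: 17 × $10,580 = $179,860
Infringement not willful: no ×4 enhancement.
Combined award: $179,860 + $337,620 = $517,480
Costs: 30% of $517,480 = $155,244
Award plus costs: $517,480 + $155,244 = $672,724

$672,724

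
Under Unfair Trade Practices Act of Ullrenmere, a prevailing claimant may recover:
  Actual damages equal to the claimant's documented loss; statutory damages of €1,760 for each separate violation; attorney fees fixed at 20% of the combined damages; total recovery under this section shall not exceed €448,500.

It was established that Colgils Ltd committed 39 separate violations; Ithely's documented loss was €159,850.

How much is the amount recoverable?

Statutory damages: 39 × €1,760 = €68,640
Combined damages: €159,850 + €68,640 = €228,490
Attorney fees: 20% of €228,490 = €45,698
Total before cap: €228,490 + €45,698 = €274,188
Cap at €448,500: €274,188 is within the cap, no reduction.

€274,188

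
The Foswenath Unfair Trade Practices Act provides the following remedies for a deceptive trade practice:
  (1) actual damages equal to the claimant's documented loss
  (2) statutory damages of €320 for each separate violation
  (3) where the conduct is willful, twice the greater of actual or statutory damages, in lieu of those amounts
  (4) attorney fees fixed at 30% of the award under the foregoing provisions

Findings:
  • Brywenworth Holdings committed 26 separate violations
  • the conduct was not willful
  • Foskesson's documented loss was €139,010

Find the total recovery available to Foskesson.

€191,529

Statutory damages: 26 × €320 = €8,320
Conduct not willful: the in-lieu enhancement does not apply.
Actual plus statutory damages: €139,010 + €8,320 = €147,330
Attorney fees: 30% of €147,330 = €44,199
Total recovery: €147,330 + €44,199 = €191,529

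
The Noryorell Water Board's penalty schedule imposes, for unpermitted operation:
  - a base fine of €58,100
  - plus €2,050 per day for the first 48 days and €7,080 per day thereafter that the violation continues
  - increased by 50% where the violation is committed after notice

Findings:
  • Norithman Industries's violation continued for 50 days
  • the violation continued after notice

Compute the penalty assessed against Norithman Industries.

First 48 days: 48 × €2,050 = €98,400
Remaining days: (50 − 48) × €7,080 = €14,160
Per-day component: €98,400 + €14,160 = €112,560
Base plus per-day: €58,100 + €112,560 = €170,660
Enhancement: 50% of €170,660 = €85,330
Enhanced fine: €170,660 + €85,330 = €255,990

€255,990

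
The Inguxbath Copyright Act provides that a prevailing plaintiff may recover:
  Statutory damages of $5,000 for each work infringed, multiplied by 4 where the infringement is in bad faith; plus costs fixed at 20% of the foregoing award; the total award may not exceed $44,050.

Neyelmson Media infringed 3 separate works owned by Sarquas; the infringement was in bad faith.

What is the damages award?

$44,050

Statutory damages: 3 × $5,000 = $15,000
Multiplied by 4: 4 × $15,000 = $60,000
Costs: 20% of $60,000 = $12,000
Award plus costs: $60,000 + $12,000 = $72,000
Cap at $44,050: $72,000 exceeds the cap → $44,050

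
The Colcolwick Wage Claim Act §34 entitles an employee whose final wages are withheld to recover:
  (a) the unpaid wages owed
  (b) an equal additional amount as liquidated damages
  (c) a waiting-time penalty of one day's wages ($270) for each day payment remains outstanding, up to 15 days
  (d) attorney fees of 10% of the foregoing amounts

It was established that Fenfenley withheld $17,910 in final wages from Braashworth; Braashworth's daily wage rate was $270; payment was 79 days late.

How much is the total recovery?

Liquidated damages (equal amount): $17,910
Penalty days: min(79, 15) = 15
Waiting-time penalty: 15 × $270 = $4,050
Subtotal: $17,910 + $17,910 + $4,050 = $39,870
Attorney fees: 10% of $39,870 = $3,987
Total award: $39,870 + $3,987 = $43,857

$43,857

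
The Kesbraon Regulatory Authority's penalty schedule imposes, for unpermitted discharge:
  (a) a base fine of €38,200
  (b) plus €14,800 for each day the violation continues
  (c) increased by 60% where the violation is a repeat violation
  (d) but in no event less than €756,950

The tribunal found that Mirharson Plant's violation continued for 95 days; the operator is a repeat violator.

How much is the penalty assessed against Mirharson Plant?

Civil penalty: €2,310,720

Per-day component: 95 × €14,800 = €1,406,000
Base plus per-day: €38,200 + €1,406,000 = €1,444,200
Enhancement: 60% of €1,444,200 = €866,520
Enhanced fine: €1,444,200 + €866,520 = €2,310,720
Minimum €756,950: €2,310,720 meets the minimum, no increase.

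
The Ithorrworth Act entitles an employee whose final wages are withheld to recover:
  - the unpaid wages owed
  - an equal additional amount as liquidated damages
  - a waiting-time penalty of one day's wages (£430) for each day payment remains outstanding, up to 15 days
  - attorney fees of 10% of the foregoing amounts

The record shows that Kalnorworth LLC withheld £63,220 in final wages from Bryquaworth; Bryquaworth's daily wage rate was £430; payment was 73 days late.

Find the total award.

Liquidated damages (equal amount): £63,220
Penalty days: min(73, 15) = 15
Waiting-time penalty: 15 × £430 = £6,450
Subtotal: £63,220 + £63,220 + £6,450 = £132,890
Attorney fees: 10% of £132,890 = £13,289
Total award: £132,890 + £13,289 = £146,179

£146,179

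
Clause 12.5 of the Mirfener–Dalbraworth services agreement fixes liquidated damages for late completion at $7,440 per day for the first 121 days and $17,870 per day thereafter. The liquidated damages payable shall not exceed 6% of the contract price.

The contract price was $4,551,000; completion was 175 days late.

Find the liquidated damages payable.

First 121 days: 121 × $7,440 = $900,240
Remaining days: (175 − 121) × $17,870 = $964,980
Accrued per-day damages: $900,240 + $964,980 = $1,865,220
Cap: 6% of $4,551,000 = $273,060
Cap at $273,060: $1,865,220 exceeds the cap → $273,060

$273,060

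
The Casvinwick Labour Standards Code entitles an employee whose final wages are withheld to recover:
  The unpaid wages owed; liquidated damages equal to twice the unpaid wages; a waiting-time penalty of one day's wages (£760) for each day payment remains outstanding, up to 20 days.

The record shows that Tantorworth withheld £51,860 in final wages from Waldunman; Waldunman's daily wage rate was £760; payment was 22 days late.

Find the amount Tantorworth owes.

Doubled: 2 × £51,860 = £103,720
Penalty days: min(22, 20) = 20
Waiting-time penalty: 20 × £760 = £15,200
Total award: £51,860 + £103,720 + £15,200 = £170,780

Total award: £170,780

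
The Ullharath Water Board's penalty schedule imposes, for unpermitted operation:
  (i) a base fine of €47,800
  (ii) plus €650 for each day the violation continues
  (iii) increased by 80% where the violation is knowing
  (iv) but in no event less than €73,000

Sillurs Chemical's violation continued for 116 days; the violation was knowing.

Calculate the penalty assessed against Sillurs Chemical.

Per-day component: 116 × €650 = €75,400
Base plus per-day: €47,800 + €75,400 = €123,200
Enhancement: 80% of €123,200 = €98,560
Enhanced fine: €123,200 + €98,560 = €221,760
Minimum €73,000: €221,760 meets the minimum, no increase.

€221,760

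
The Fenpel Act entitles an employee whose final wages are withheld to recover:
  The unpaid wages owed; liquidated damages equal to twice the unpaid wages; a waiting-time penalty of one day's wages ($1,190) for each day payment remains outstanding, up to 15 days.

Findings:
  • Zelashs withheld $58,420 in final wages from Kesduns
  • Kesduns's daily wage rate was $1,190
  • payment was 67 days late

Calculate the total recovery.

Total award: $193,110

Doubled: 2 × $58,420 = $116,840
Penalty days: min(67, 15) = 15
Waiting-time penalty: 15 × $1,190 = $17,850
Total award: $58,420 + $116,840 + $17,850 = $193,110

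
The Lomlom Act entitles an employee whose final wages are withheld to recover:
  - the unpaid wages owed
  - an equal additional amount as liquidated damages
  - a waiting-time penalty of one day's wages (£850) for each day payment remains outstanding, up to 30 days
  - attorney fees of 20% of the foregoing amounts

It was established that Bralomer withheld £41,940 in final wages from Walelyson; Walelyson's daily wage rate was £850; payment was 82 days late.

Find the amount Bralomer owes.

Liquidated damages (equal amount): £41,940
Penalty days: min(82, 30) = 30
Waiting-time penalty: 30 × £850 = £25,500
Subtotal: £41,940 + £41,940 + £25,500 = £109,380
Attorney fees: 20% of £109,380 = £21,876
Total award: £109,380 + £21,876 = £131,256

£131,256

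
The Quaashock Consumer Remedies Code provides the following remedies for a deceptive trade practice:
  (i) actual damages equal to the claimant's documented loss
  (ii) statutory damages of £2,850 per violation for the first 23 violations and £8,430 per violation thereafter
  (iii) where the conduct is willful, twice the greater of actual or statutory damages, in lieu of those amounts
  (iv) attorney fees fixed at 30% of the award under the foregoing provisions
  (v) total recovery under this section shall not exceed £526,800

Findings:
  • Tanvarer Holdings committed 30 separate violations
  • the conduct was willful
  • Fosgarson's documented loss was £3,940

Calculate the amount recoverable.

First 23 violations: 23 × £2,850 = £65,550
Remaining violations: (30 − 23) × £8,430 = £59,010
Statutory damages: £65,550 + £59,010 = £124,560
Greater of actual damages (£3,940) or statutory damages (£124,560): £124,560
Doubled: 2 × £124,560 = £249,120
Attorney fees: 30% of £249,120 = £74,736
Total before cap: £249,120 + £74,736 = £323,856
Cap at £526,800: £323,856 is within the cap, no reduction.

Total recovery: £323,856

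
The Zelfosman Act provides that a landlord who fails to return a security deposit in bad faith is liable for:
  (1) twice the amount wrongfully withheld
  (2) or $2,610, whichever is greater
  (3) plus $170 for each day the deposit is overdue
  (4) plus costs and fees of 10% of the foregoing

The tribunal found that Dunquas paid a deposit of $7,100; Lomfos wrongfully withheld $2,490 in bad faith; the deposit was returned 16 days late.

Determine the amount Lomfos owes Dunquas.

Doubled: 2 × $2,490 = $4,980
Minimum $2,610: $4,980 meets the minimum, no increase.
Late-return penalty: 16 × $170 = $2,720
Damages plus late penalty: $4,980 + $2,720 = $7,700
Costs and fees: 10% of $7,700 = $770
Total recovery: $7,700 + $770 = $8,470

$8,470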